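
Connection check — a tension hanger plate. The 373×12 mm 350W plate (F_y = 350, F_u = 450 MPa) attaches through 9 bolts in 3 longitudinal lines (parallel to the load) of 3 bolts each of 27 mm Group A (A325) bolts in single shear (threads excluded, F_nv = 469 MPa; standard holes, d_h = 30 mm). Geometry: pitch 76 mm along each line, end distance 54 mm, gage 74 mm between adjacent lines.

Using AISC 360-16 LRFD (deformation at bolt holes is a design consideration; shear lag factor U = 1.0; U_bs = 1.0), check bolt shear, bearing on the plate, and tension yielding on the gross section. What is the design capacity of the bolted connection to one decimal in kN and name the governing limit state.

1409.9 kN (gross-section yield governs)

Bolt shear: A_b = π(27)²/4 = 572.56 mm². φR_n = 0.75 × 469 × 572.56 × 9 × 1 = 1812.6 kN.
Bearing (12 mm plate, F_u = 450 MPa): end bolts L_c = 54 − 30/2 = 39, R_n = min(1.2×39×12×450, 2.4×27×12×450) = 252.72 kN/bolt; interior L_c = 76 − 30 = 46, R_n = 298.08 kN/bolt. φR_n = 0.75 × (3×252.72 + 6×298.08) = 1910.0 kN.
Tension yield (gross): A_g = 373×12 = 4476 mm². φR_n = 0.90 × 350 × 4476 = 1409.9 kN.
Governing: min(1812.6, 1910.0, 1409.9) = 1409.9 kN → gross-section yield.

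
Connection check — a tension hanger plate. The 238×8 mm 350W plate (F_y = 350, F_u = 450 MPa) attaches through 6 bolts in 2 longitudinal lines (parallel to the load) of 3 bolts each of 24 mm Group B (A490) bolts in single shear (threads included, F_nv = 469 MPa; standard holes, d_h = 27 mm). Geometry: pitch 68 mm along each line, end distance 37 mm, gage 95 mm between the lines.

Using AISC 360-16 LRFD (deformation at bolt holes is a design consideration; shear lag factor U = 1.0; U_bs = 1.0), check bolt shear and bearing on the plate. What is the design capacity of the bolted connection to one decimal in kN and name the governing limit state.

683.6 kN (bearing governs)

Bolt shear: A_b = π(24)²/4 = 452.39 mm². φR_n = 0.75 × 469 × 452.39 × 6 × 1 = 954.8 kN.
Bearing (8 mm plate, F_u = 450 MPa): end bolts L_c = 37 − 27/2 = 23.5, R_n = min(1.2×23.5×8×450, 2.4×24×8×450) = 101.52 kN/bolt; interior L_c = 68 − 27 = 41, R_n = 177.12 kN/bolt. φR_n = 0.75 × (2×101.52 + 4×177.12) = 683.6 kN.
Governing: min(954.8, 683.6) = 683.6 kN → bearing.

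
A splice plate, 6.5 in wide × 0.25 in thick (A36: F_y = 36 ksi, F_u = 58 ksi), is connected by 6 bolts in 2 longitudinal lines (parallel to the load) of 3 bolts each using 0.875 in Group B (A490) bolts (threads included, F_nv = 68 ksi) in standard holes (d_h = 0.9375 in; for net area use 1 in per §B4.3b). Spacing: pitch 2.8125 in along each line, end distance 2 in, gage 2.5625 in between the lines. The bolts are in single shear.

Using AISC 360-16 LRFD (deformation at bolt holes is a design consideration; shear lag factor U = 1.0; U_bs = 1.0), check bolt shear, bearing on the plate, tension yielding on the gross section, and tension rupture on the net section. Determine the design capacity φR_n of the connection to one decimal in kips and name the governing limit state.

Bolt shear: A_b = π(0.875)²/4 = 0.60132 in². φR_n = 0.75 × 68 × 0.60132 × 6 × 1 = 184.0 kips.
Bearing (0.25 in plate, F_u = 58 ksi): end bolts L_c = 2 − 0.9375/2 = 1.53125, R_n = min(1.2×1.53125×0.25×58, 2.4×0.875×0.25×58) = 26.644 kips/bolt; interior L_c = 2.8125 − 0.9375 = 1.875, R_n = 30.45 kips/bolt. φR_n = 0.75 × (2×26.644 + 4×30.45) = 131.3 kips.
Tension yield (gross): A_g = 6.5×0.25 = 1.625 in². φR_n = 0.90 × 36 × 1.625 = 52.7 kips.
Tension rupture (net): A_n = (6.5 − 2×1)×0.25 = 1.125 in² (U = 1.0, A_e = A_n). φR_n = 0.75 × 58 × 1.125 = 48.9 kips.
Governing: min(184.0, 131.3, 52.7, 48.9) = 48.9 kips → net-section rupture.

48.9 kips (net-section rupture governs)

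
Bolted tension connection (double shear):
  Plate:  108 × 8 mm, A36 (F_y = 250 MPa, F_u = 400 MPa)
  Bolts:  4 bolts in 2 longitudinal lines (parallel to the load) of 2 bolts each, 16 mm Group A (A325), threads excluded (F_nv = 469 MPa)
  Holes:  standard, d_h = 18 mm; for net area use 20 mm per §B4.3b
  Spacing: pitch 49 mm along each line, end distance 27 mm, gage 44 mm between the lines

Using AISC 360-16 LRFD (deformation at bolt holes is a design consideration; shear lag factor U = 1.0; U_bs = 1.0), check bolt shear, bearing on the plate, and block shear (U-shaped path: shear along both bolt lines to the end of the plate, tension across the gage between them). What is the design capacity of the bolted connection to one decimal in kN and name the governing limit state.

190.1 kN (block shear governs)

Bolt shear: A_b = π(16)²/4 = 201.06 mm². φR_n = 0.75 × 469 × 201.06 × 4 × 2 = 565.8 kN.
Bearing (8 mm plate, F_u = 400 MPa): end bolts L_c = 27 − 18/2 = 18, R_n = min(1.2×18×8×400, 2.4×16×8×400) = 69.12 kN/bolt; interior L_c = 49 − 18 = 31, R_n = 119.04 kN/bolt. φR_n = 0.75 × (2×69.12 + 2×119.04) = 282.2 kN.
Block shear: shear path 2×[27+1×49] = 2×76 mm, A_gv = 1216, A_nv = 2×(76 − 1.5×20)×8 = 736 mm²; tension across gage: (44 − 1×20)×8 = 192 mm². R_n = min(0.6×400×736, 0.6×250×1216) + 1.0×400×192 = min(176.64, 182.4) + 76.8 = 253.44 kN. φR_n = 0.75 × 253.44 = 190.1 kN.
Governing: min(565.8, 282.2, 190.1) = 190.1 kN → block shear.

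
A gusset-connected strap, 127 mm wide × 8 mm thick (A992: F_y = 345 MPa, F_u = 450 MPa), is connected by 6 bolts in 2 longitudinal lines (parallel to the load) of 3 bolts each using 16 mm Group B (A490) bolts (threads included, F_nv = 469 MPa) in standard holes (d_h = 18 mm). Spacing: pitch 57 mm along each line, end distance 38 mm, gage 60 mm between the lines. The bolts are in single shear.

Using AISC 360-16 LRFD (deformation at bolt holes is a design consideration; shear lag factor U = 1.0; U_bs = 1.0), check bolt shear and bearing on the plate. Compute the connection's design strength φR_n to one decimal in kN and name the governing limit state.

Bolt shear: A_b = π(16)²/4 = 201.06 mm². φR_n = 0.75 × 469 × 201.06 × 6 × 1 = 424.3 kN.
Bearing (8 mm plate, F_u = 450 MPa): end bolts L_c = 38 − 18/2 = 29, R_n = min(1.2×29×8×450, 2.4×16×8×450) = 125.28 kN/bolt; interior L_c = 57 − 18 = 39, R_n = 138.24 kN/bolt. φR_n = 0.75 × (2×125.28 + 4×138.24) = 602.6 kN.
Governing: min(424.3, 602.6) = 424.3 kN → bolt shear.

424.3 kN (bolt shear governs)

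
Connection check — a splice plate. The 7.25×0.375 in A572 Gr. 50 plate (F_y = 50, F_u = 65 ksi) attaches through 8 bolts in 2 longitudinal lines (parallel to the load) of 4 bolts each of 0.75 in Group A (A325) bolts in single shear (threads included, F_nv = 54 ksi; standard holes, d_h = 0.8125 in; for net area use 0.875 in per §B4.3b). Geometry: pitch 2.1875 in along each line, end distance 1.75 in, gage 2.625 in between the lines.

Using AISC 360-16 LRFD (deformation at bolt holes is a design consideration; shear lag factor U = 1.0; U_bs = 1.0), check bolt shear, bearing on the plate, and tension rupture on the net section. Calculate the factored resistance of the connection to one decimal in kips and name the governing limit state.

Bolt shear: A_b = π(0.75)²/4 = 0.44179 in². φR_n = 0.75 × 54 × 0.44179 × 8 × 1 = 143.1 kips.
Bearing (0.375 in plate, F_u = 65 ksi): end bolts L_c = 1.75 − 0.8125/2 = 1.34375, R_n = min(1.2×1.34375×0.375×65, 2.4×0.75×0.375×65) = 39.305 kips/bolt; interior L_c = 2.1875 − 0.8125 = 1.375, R_n = 40.219 kips/bolt. φR_n = 0.75 × (2×39.305 + 6×40.219) = 239.9 kips.
Tension rupture (net): A_n = (7.25 − 2×0.875)×0.375 = 2.0625 in² (U = 1.0, A_e = A_n). φR_n = 0.75 × 65 × 2.0625 = 100.5 kips.
Governing: min(143.1, 239.9, 100.5) = 100.5 kips → net-section rupture.

100.5 kips (net-section rupture governs)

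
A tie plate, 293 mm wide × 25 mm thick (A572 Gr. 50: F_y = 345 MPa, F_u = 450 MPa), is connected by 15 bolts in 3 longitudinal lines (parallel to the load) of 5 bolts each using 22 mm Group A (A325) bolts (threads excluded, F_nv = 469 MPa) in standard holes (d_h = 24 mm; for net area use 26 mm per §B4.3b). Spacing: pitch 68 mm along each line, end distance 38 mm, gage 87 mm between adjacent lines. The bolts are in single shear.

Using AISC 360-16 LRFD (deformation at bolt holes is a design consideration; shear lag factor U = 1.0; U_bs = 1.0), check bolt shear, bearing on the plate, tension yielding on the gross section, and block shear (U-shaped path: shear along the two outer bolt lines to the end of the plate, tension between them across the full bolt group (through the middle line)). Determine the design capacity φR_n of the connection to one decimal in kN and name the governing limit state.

Bolt shear: A_b = π(22)²/4 = 380.13 mm². φR_n = 0.75 × 469 × 380.13 × 15 × 1 = 2005.7 kN.
Bearing (25 mm plate, F_u = 450 MPa): end bolts L_c = 38 − 24/2 = 26, R_n = min(1.2×26×25×450, 2.4×22×25×450) = 351 kN/bolt; interior L_c = 68 − 24 = 44, R_n = 594 kN/bolt. φR_n = 0.75 × (3×351 + 12×594) = 6135.8 kN.
Tension yield (gross): A_g = 293×25 = 7325 mm². φR_n = 0.90 × 345 × 7325 = 2274.4 kN.
Block shear: shear path 2×[38+4×68] = 2×310 mm, A_gv = 15500, A_nv = 2×(310 − 4.5×26)×25 = 9650 mm²; tension across gage: (174 − 2×26)×25 = 3050 mm². R_n = min(0.6×450×9650, 0.6×345×15500) + 1.0×450×3050 = min(2605.5, 3208.5) + 1372.5 = 3978 kN. φR_n = 0.75 × 3978 = 2983.5 kN.
Governing: min(2005.7, 6135.8, 2274.4, 2983.5) = 2005.7 kN → bolt shear.

2005.7 kN (bolt shear governs)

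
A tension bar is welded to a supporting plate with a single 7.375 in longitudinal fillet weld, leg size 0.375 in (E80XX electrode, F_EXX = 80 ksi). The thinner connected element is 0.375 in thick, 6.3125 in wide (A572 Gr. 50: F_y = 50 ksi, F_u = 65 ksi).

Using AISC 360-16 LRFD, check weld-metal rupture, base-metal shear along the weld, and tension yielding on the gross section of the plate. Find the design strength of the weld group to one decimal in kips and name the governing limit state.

70.4 kips (weld metal governs)

Weld metal: throat = 0.707×0.375 = 0.26513 in, L = 7.375 in. φR_n = 0.75 × 0.6 × 80 × 0.26513 × 7.375 = 70.4 kips.
Base metal shear (0.375 in plate): yield φR_n = 1.0×0.6×50×0.375×7.375 = 83.0 kips; rupture φR_n = 0.75×0.6×65×0.375×7.375 = 80.9 kips; take 80.9 kips (rupture).
Tension yield (gross): A_g = 6.3125×0.375 = 2.3672 in². φR_n = 0.90 × 50 × 2.3672 = 106.5 kips.
Governing: min(70.4, 80.9, 106.5) = 70.4 kips → weld metal.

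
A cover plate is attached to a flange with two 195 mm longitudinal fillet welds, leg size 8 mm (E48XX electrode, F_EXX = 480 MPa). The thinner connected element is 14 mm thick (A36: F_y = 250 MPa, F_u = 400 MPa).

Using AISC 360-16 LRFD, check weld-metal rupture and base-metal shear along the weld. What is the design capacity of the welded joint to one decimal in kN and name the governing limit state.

476.5 kN (weld metal governs)

Weld metal: throat = 0.707×8 = 5.656 mm, L = 2×195 = 390 mm. φR_n = 0.75 × 0.6 × 480 × 5.656 × 390 = 476.5 kN.
Base metal shear (14 mm plate): yield φR_n = 1.0×0.6×250×14×390 = 819.0 kN; rupture φR_n = 0.75×0.6×400×14×390 = 982.8 kN; take 819.0 kN (yield).
Governing: min(476.5, 819.0) = 476.5 kN → weld metal.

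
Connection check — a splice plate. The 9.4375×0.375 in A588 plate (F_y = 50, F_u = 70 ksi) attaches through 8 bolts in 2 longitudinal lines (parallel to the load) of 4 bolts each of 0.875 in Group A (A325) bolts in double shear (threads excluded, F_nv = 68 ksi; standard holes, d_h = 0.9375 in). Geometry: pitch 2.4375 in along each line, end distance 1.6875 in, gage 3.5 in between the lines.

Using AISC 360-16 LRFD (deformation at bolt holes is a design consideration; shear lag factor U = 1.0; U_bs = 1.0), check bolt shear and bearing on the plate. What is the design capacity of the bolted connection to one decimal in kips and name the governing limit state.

270.2 kips (bearing governs)

Bolt shear: A_b = π(0.875)²/4 = 0.60132 in². φR_n = 0.75 × 68 × 0.60132 × 8 × 2 = 490.7 kips.
Bearing (0.375 in plate, F_u = 70 ksi): end bolts L_c = 1.6875 − 0.9375/2 = 1.21875, R_n = min(1.2×1.21875×0.375×70, 2.4×0.875×0.375×70) = 38.391 kips/bolt; interior L_c = 2.4375 − 0.9375 = 1.5, R_n = 47.25 kips/bolt. φR_n = 0.75 × (2×38.391 + 6×47.25) = 270.2 kips.
Governing: min(490.7, 270.2) = 270.2 kips → bearing.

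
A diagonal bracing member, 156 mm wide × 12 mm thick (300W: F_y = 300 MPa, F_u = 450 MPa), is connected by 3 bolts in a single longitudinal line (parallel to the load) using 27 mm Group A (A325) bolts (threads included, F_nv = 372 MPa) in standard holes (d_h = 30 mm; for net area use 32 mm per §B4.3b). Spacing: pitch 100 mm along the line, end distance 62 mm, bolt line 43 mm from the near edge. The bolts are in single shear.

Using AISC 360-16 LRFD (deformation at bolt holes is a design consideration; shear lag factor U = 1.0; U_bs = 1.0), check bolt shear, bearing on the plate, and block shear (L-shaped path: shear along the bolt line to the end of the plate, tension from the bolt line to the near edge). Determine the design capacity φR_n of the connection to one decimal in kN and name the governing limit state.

Bolt shear: A_b = π(27)²/4 = 572.56 mm². φR_n = 0.75 × 372 × 572.56 × 3 × 1 = 479.2 kN.
Bearing (12 mm plate, F_u = 450 MPa): end bolts L_c = 62 − 30/2 = 47, R_n = min(1.2×47×12×450, 2.4×27×12×450) = 304.56 kN/bolt; interior L_c = 100 − 30 = 70, R_n = 349.92 kN/bolt. φR_n = 0.75 × (1×304.56 + 2×349.92) = 753.3 kN.
Block shear: shear path 1×[62+2×100] = 1×262 mm, A_gv = 3144, A_nv = 1×(262 − 2.5×32)×12 = 2184 mm²; tension to near edge: (43 − 0.5×32)×12 = 324 mm². R_n = min(0.6×450×2184, 0.6×300×3144) + 1.0×450×324 = min(589.68, 565.92) + 145.8 = 711.72 kN. φR_n = 0.75 × 711.72 = 533.8 kN.
Governing: min(479.2, 753.3, 533.8) = 479.2 kN → bolt shear.

479.2 kN (bolt shear governs)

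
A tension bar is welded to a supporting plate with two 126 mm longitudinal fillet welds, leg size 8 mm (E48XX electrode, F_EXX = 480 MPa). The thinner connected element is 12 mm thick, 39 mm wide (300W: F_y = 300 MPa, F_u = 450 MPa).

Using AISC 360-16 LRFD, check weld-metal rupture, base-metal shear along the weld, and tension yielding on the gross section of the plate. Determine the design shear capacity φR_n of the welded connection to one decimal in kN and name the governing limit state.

126.4 kN (gross-section yield governs)

Weld metal: throat = 0.707×8 = 5.656 mm, L = 2×126 = 252 mm. φR_n = 0.75 × 0.6 × 480 × 5.656 × 252 = 307.9 kN.
Base metal shear (12 mm plate): yield φR_n = 1.0×0.6×300×12×252 = 544.3 kN; rupture φR_n = 0.75×0.6×450×12×252 = 612.4 kN; take 544.3 kN (yield).
Tension yield (gross): A_g = 39×12 = 468 mm². φR_n = 0.90 × 300 × 468 = 126.4 kN.
Governing: min(307.9, 544.3, 126.4) = 126.4 kN → gross-section yield.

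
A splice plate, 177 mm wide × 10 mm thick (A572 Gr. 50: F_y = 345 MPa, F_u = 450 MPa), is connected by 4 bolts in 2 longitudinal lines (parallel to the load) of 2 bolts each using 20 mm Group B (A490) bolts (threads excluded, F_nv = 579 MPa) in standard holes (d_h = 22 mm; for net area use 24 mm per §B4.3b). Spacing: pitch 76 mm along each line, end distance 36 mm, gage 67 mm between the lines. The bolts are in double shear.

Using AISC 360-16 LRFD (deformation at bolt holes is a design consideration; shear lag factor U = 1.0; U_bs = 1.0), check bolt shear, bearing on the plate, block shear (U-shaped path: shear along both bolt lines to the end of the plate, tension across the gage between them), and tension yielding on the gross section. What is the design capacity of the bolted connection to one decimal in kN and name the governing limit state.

Bolt shear: A_b = π(20)²/4 = 314.16 mm². φR_n = 0.75 × 579 × 314.16 × 4 × 2 = 1091.4 kN.
Bearing (10 mm plate, F_u = 450 MPa): end bolts L_c = 36 − 22/2 = 25, R_n = min(1.2×25×10×450, 2.4×20×10×450) = 135 kN/bolt; interior L_c = 76 − 22 = 54, R_n = 216 kN/bolt. φR_n = 0.75 × (2×135 + 2×216) = 526.5 kN.
Block shear: shear path 2×[36+1×76] = 2×112 mm, A_gv = 2240, A_nv = 2×(112 − 1.5×24)×10 = 1520 mm²; tension across gage: (67 − 1×24)×10 = 430 mm². R_n = min(0.6×450×1520, 0.6×345×2240) + 1.0×450×430 = min(410.4, 463.68) + 193.5 = 603.9 kN. φR_n = 0.75 × 603.9 = 452.9 kN.
Tension yield (gross): A_g = 177×10 = 1770 mm². φR_n = 0.90 × 345 × 1770 = 549.6 kN.
Governing: min(1091.4, 526.5, 452.9, 549.6) = 452.9 kN → block shear.

452.9 kN (block shear governs)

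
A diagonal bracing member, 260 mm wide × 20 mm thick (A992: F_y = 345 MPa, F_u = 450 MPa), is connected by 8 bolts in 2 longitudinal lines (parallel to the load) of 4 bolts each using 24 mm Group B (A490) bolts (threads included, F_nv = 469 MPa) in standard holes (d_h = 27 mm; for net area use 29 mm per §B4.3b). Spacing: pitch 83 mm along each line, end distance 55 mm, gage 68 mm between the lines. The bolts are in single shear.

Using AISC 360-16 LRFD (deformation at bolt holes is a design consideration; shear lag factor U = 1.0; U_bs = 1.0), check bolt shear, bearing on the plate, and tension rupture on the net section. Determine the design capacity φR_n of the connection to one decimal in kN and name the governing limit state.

1273.0 kN (bolt shear governs)

Bolt shear: A_b = π(24)²/4 = 452.39 mm². φR_n = 0.75 × 469 × 452.39 × 8 × 1 = 1273.0 kN.
Bearing (20 mm plate, F_u = 450 MPa): end bolts L_c = 55 − 27/2 = 41.5, R_n = min(1.2×41.5×20×450, 2.4×24×20×450) = 448.2 kN/bolt; interior L_c = 83 − 27 = 56, R_n = 518.4 kN/bolt. φR_n = 0.75 × (2×448.2 + 6×518.4) = 3005.1 kN.
Tension rupture (net): A_n = (260 − 2×29)×20 = 4040 mm² (U = 1.0, A_e = A_n). φR_n = 0.75 × 450 × 4040 = 1363.5 kN.
Governing: min(1273.0, 3005.1, 1363.5) = 1273.0 kN → bolt shear.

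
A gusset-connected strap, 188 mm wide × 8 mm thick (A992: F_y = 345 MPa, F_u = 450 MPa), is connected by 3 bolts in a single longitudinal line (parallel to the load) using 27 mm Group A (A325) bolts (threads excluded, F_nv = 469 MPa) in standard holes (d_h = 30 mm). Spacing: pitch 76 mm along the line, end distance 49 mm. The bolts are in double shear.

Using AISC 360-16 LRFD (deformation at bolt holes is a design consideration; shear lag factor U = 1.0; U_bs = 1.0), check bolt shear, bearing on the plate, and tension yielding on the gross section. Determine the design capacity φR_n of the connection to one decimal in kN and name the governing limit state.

Bolt shear: A_b = π(27)²/4 = 572.56 mm². φR_n = 0.75 × 469 × 572.56 × 3 × 2 = 1208.4 kN.
Bearing (8 mm plate, F_u = 450 MPa): end bolts L_c = 49 − 30/2 = 34, R_n = min(1.2×34×8×450, 2.4×27×8×450) = 146.88 kN/bolt; interior L_c = 76 − 30 = 46, R_n = 198.72 kN/bolt. φR_n = 0.75 × (1×146.88 + 2×198.72) = 408.2 kN.
Tension yield (gross): A_g = 188×8 = 1504 mm². φR_n = 0.90 × 345 × 1504 = 467.0 kN.
Governing: min(1208.4, 408.2, 467.0) = 408.2 kN → bearing.

408.2 kN (bearing governs)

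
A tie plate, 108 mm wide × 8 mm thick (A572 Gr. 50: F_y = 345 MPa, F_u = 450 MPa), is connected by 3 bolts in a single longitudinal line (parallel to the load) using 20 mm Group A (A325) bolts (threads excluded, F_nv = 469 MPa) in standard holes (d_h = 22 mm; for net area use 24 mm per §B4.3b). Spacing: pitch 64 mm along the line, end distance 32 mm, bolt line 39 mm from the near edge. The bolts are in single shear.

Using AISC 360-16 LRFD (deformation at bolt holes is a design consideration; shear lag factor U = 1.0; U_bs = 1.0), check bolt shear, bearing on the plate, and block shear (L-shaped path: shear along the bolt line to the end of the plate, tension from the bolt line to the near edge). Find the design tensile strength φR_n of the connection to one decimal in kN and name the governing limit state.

Bolt shear: A_b = π(20)²/4 = 314.16 mm². φR_n = 0.75 × 469 × 314.16 × 3 × 1 = 331.5 kN.
Bearing (8 mm plate, F_u = 450 MPa): end bolts L_c = 32 − 22/2 = 21, R_n = min(1.2×21×8×450, 2.4×20×8×450) = 90.72 kN/bolt; interior L_c = 64 − 22 = 42, R_n = 172.8 kN/bolt. φR_n = 0.75 × (1×90.72 + 2×172.8) = 327.2 kN.
Block shear: shear path 1×[32+2×64] = 1×160 mm, A_gv = 1280, A_nv = 1×(160 − 2.5×24)×8 = 800 mm²; tension to near edge: (39 − 0.5×24)×8 = 216 mm². R_n = min(0.6×450×800, 0.6×345×1280) + 1.0×450×216 = min(216, 264.96) + 97.2 = 313.2 kN. φR_n = 0.75 × 313.2 = 234.9 kN.
Governing: min(331.5, 327.2, 234.9) = 234.9 kN → block shear.

234.9 kN (block shear governs)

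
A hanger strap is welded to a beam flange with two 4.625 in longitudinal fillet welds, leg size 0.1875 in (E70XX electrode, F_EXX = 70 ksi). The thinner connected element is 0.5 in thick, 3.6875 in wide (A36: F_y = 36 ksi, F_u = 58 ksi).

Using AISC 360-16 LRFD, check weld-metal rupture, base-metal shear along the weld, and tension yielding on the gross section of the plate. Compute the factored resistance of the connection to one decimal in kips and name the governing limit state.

38.6 kips (weld metal governs)

Weld metal: throat = 0.707×0.1875 = 0.13256 in, L = 2×4.625 = 9.25 in. φR_n = 0.75 × 0.6 × 70 × 0.13256 × 9.25 = 38.6 kips.
Base metal shear (0.5 in plate): yield φR_n = 1.0×0.6×36×0.5×9.25 = 99.9 kips; rupture φR_n = 0.75×0.6×58×0.5×9.25 = 120.7 kips; take 99.9 kips (yield).
Tension yield (gross): A_g = 3.6875×0.5 = 1.8438 in². φR_n = 0.90 × 36 × 1.8438 = 59.7 kips.
Governing: min(38.6, 99.9, 59.7) = 38.6 kips → weld metal.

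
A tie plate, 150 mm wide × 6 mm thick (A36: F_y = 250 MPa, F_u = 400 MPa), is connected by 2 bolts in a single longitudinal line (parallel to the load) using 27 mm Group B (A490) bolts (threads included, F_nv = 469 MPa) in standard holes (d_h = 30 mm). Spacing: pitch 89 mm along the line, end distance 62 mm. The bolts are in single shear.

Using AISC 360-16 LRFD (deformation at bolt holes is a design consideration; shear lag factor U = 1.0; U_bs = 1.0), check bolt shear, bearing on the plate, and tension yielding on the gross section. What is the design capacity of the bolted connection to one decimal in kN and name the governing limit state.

Bolt shear: A_b = π(27)²/4 = 572.56 mm². φR_n = 0.75 × 469 × 572.56 × 2 × 1 = 402.8 kN.
Bearing (6 mm plate, F_u = 400 MPa): end bolts L_c = 62 − 30/2 = 47, R_n = min(1.2×47×6×400, 2.4×27×6×400) = 135.36 kN/bolt; interior L_c = 89 − 30 = 59, R_n = 155.52 kN/bolt. φR_n = 0.75 × (1×135.36 + 1×155.52) = 218.2 kN.
Tension yield (gross): A_g = 150×6 = 900 mm². φR_n = 0.90 × 250 × 900 = 202.5 kN.
Governing: min(402.8, 218.2, 202.5) = 202.5 kN → gross-section yield.

202.5 kN (gross-section yield governs)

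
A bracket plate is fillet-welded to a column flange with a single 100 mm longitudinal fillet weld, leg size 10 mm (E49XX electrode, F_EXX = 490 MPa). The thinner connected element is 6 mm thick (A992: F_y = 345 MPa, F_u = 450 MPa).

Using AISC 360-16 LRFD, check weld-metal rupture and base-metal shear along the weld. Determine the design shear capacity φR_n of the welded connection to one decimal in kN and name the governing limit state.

Weld metal: throat = 0.707×10 = 7.07 mm, L = 100 mm. φR_n = 0.75 × 0.6 × 490 × 7.07 × 100 = 155.9 kN.
Base metal shear (6 mm plate): yield φR_n = 1.0×0.6×345×6×100 = 124.2 kN; rupture φR_n = 0.75×0.6×450×6×100 = 121.5 kN; take 121.5 kN (rupture).
Governing: min(155.9, 121.5) = 121.5 kN → base-metal shear.

121.5 kN (base-metal shear governs)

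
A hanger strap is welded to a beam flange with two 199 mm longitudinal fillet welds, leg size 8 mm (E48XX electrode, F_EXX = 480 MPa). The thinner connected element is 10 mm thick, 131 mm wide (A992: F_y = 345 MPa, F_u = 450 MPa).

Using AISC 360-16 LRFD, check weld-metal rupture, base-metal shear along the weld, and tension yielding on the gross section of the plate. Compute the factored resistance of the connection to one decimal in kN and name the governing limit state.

Weld metal: throat = 0.707×8 = 5.656 mm, L = 2×199 = 398 mm. φR_n = 0.75 × 0.6 × 480 × 5.656 × 398 = 486.2 kN.
Base metal shear (10 mm plate): yield φR_n = 1.0×0.6×345×10×398 = 823.9 kN; rupture φR_n = 0.75×0.6×450×10×398 = 806.0 kN; take 806.0 kN (rupture).
Tension yield (gross): A_g = 131×10 = 1310 mm². φR_n = 0.90 × 345 × 1310 = 406.8 kN.
Governing: min(486.2, 806.0, 406.8) = 406.8 kN → gross-section yield.

406.8 kN (gross-section yield governs)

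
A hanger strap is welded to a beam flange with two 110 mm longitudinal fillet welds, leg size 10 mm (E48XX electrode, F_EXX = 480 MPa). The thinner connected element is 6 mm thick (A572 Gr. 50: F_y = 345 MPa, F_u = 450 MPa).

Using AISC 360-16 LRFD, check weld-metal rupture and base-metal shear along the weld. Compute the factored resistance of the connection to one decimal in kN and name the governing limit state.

267.3 kN (base-metal shear governs)

Weld metal: throat = 0.707×10 = 7.07 mm, L = 2×110 = 220 mm. φR_n = 0.75 × 0.6 × 480 × 7.07 × 220 = 336.0 kN.
Base metal shear (6 mm plate): yield φR_n = 1.0×0.6×345×6×220 = 273.2 kN; rupture φR_n = 0.75×0.6×450×6×220 = 267.3 kN; take 267.3 kN (rupture).
Governing: min(336.0, 267.3) = 267.3 kN → base-metal shear.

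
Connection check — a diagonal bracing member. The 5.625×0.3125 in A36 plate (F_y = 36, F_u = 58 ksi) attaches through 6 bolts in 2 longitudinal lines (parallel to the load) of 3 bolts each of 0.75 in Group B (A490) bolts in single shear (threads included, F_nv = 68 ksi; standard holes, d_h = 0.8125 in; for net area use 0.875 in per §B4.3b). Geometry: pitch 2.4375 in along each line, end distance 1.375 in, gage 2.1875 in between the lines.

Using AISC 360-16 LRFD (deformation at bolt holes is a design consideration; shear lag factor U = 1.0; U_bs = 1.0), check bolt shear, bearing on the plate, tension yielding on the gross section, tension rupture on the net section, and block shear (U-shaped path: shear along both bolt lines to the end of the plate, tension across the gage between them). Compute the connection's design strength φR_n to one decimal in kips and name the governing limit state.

52.7 kips (net-section rupture governs)

Bolt shear: A_b = π(0.75)²/4 = 0.44179 in². φR_n = 0.75 × 68 × 0.44179 × 6 × 1 = 135.2 kips.
Bearing (0.3125 in plate, F_u = 58 ksi): end bolts L_c = 1.375 − 0.8125/2 = 0.96875, R_n = min(1.2×0.96875×0.3125×58, 2.4×0.75×0.3125×58) = 21.07 kips/bolt; interior L_c = 2.4375 − 0.8125 = 1.625, R_n = 32.625 kips/bolt. φR_n = 0.75 × (2×21.07 + 4×32.625) = 129.5 kips.
Tension yield (gross): A_g = 5.625×0.3125 = 1.7578 in². φR_n = 0.90 × 36 × 1.7578 = 57.0 kips.
Tension rupture (net): A_n = (5.625 − 2×0.875)×0.3125 = 1.2109 in² (U = 1.0, A_e = A_n). φR_n = 0.75 × 58 × 1.2109 = 52.7 kips.
Block shear: shear path 2×[1.375+2×2.4375] = 2×6.25 in, A_gv = 3.9063, A_nv = 2×(6.25 − 2.5×0.875)×0.3125 = 2.5391 in²; tension across gage: (2.1875 − 1×0.875)×0.3125 = 0.41016 in². R_n = min(0.6×58×2.5391, 0.6×36×3.9063) + 1.0×58×0.41016 = min(88.361, 84.376) + 23.789 = 108.17 kips. φR_n = 0.75 × 108.17 = 81.1 kips.
Governing: min(135.2, 129.5, 57.0, 52.7, 81.1) = 52.7 kips → net-section rupture.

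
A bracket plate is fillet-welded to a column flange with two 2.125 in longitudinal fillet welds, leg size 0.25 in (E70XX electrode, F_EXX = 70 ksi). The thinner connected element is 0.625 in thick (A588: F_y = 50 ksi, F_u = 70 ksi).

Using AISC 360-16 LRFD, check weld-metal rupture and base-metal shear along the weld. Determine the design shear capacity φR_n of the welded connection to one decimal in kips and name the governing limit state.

23.7 kips (weld metal governs)

Weld metal: throat = 0.707×0.25 = 0.17675 in, L = 2×2.125 = 4.25 in. φR_n = 0.75 × 0.6 × 70 × 0.17675 × 4.25 = 23.7 kips.
Base metal shear (0.625 in plate): yield φR_n = 1.0×0.6×50×0.625×4.25 = 79.7 kips; rupture φR_n = 0.75×0.6×70×0.625×4.25 = 83.7 kips; take 79.7 kips (yield).
Governing: min(23.7, 79.7) = 23.7 kips → weld metal.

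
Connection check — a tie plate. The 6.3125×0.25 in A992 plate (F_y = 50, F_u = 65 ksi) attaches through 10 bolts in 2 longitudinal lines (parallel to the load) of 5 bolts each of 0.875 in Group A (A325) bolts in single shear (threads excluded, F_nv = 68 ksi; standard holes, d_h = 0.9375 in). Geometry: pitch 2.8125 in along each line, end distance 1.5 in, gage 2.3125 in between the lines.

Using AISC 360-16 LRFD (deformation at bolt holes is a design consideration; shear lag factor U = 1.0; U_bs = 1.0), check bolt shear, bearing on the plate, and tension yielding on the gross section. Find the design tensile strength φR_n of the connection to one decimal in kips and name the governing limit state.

Bolt shear: A_b = π(0.875)²/4 = 0.60132 in². φR_n = 0.75 × 68 × 0.60132 × 10 × 1 = 306.7 kips.
Bearing (0.25 in plate, F_u = 65 ksi): end bolts L_c = 1.5 − 0.9375/2 = 1.03125, R_n = min(1.2×1.03125×0.25×65, 2.4×0.875×0.25×65) = 20.109 kips/bolt; interior L_c = 2.8125 − 0.9375 = 1.875, R_n = 34.125 kips/bolt. φR_n = 0.75 × (2×20.109 + 8×34.125) = 234.9 kips.
Tension yield (gross): A_g = 6.3125×0.25 = 1.5781 in². φR_n = 0.90 × 50 × 1.5781 = 71.0 kips.
Governing: min(306.7, 234.9, 71.0) = 71.0 kips → gross-section yield.

71.0 kips (gross-section yield governs)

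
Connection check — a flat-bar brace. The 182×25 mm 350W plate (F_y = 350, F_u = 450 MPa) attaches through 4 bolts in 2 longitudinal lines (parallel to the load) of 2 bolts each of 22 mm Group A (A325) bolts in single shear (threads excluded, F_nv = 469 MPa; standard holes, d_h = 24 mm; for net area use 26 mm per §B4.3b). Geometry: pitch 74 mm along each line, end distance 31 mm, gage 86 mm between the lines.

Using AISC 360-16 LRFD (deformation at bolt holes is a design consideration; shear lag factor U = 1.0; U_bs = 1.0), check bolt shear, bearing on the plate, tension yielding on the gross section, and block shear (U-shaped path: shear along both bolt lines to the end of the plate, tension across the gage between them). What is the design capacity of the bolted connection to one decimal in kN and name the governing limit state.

534.8 kN (bolt shear governs)

Bolt shear: A_b = π(22)²/4 = 380.13 mm². φR_n = 0.75 × 469 × 380.13 × 4 × 1 = 534.8 kN.
Bearing (25 mm plate, F_u = 450 MPa): end bolts L_c = 31 − 24/2 = 19, R_n = min(1.2×19×25×450, 2.4×22×25×450) = 256.5 kN/bolt; interior L_c = 74 − 24 = 50, R_n = 594 kN/bolt. φR_n = 0.75 × (2×256.5 + 2×594) = 1275.8 kN.
Tension yield (gross): A_g = 182×25 = 4550 mm². φR_n = 0.90 × 350 × 4550 = 1433.3 kN.
Block shear: shear path 2×[31+1×74] = 2×105 mm, A_gv = 5250, A_nv = 2×(105 − 1.5×26)×25 = 3300 mm²; tension across gage: (86 − 1×26)×25 = 1500 mm². R_n = min(0.6×450×3300, 0.6×350×5250) + 1.0×450×1500 = min(891, 1102.5) + 675 = 1566 kN. φR_n = 0.75 × 1566 = 1174.5 kN.
Governing: min(534.8, 1275.8, 1433.3, 1174.5) = 534.8 kN → bolt shear.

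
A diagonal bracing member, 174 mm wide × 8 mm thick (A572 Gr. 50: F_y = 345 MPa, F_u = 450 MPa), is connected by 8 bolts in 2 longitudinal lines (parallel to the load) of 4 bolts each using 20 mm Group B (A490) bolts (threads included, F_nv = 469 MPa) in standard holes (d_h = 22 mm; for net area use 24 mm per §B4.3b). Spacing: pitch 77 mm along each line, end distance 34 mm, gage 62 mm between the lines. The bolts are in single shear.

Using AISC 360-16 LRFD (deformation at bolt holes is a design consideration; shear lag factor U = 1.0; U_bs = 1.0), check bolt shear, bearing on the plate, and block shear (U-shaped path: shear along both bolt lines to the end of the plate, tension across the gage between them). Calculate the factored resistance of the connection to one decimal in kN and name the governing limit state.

Bolt shear: A_b = π(20)²/4 = 314.16 mm². φR_n = 0.75 × 469 × 314.16 × 8 × 1 = 884.0 kN.
Bearing (8 mm plate, F_u = 450 MPa): end bolts L_c = 34 − 22/2 = 23, R_n = min(1.2×23×8×450, 2.4×20×8×450) = 99.36 kN/bolt; interior L_c = 77 − 22 = 55, R_n = 172.8 kN/bolt. φR_n = 0.75 × (2×99.36 + 6×172.8) = 926.6 kN.
Block shear: shear path 2×[34+3×77] = 2×265 mm, A_gv = 4240, A_nv = 2×(265 − 3.5×24)×8 = 2896 mm²; tension across gage: (62 − 1×24)×8 = 304 mm². R_n = min(0.6×450×2896, 0.6×345×4240) + 1.0×450×304 = min(781.92, 877.68) + 136.8 = 918.72 kN. φR_n = 0.75 × 918.72 = 689.0 kN.
Governing: min(884.0, 926.6, 689.0) = 689.0 kN → block shear.

689.0 kN (block shear governs)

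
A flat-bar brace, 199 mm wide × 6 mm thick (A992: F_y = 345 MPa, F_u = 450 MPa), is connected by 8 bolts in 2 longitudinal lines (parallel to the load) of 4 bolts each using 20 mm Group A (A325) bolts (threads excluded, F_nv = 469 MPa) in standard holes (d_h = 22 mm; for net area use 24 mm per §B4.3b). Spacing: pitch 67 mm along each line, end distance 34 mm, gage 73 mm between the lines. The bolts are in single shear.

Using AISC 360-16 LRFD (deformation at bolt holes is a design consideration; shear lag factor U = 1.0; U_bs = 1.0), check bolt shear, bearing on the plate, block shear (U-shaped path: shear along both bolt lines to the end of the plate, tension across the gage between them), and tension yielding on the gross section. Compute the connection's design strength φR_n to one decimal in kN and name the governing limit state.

370.7 kN (gross-section yield governs)

Bolt shear: A_b = π(20)²/4 = 314.16 mm². φR_n = 0.75 × 469 × 314.16 × 8 × 1 = 884.0 kN.
Bearing (6 mm plate, F_u = 450 MPa): end bolts L_c = 34 − 22/2 = 23, R_n = min(1.2×23×6×450, 2.4×20×6×450) = 74.52 kN/bolt; interior L_c = 67 − 22 = 45, R_n = 129.6 kN/bolt. φR_n = 0.75 × (2×74.52 + 6×129.6) = 695.0 kN.
Block shear: shear path 2×[34+3×67] = 2×235 mm, A_gv = 2820, A_nv = 2×(235 − 3.5×24)×6 = 1812 mm²; tension across gage: (73 − 1×24)×6 = 294 mm². R_n = min(0.6×450×1812, 0.6×345×2820) + 1.0×450×294 = min(489.24, 583.74) + 132.3 = 621.54 kN. φR_n = 0.75 × 621.54 = 466.2 kN.
Tension yield (gross): A_g = 199×6 = 1194 mm². φR_n = 0.90 × 345 × 1194 = 370.7 kN.
Governing: min(884.0, 695.0, 466.2, 370.7) = 370.7 kN → gross-section yield.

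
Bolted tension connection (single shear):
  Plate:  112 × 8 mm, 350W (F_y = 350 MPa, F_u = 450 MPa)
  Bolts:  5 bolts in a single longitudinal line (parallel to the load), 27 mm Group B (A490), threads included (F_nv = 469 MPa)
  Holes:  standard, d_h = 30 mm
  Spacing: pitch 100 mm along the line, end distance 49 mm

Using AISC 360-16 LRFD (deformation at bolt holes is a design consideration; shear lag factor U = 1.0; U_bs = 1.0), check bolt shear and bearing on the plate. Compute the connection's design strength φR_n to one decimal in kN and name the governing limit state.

Bolt shear: A_b = π(27)²/4 = 572.56 mm². φR_n = 0.75 × 469 × 572.56 × 5 × 1 = 1007.0 kN.
Bearing (8 mm plate, F_u = 450 MPa): end bolts L_c = 49 − 30/2 = 34, R_n = min(1.2×34×8×450, 2.4×27×8×450) = 146.88 kN/bolt; interior L_c = 100 − 30 = 70, R_n = 233.28 kN/bolt. φR_n = 0.75 × (1×146.88 + 4×233.28) = 810.0 kN.
Governing: min(1007.0, 810.0) = 810.0 kN → bearing.

810.0 kN (bearing governs)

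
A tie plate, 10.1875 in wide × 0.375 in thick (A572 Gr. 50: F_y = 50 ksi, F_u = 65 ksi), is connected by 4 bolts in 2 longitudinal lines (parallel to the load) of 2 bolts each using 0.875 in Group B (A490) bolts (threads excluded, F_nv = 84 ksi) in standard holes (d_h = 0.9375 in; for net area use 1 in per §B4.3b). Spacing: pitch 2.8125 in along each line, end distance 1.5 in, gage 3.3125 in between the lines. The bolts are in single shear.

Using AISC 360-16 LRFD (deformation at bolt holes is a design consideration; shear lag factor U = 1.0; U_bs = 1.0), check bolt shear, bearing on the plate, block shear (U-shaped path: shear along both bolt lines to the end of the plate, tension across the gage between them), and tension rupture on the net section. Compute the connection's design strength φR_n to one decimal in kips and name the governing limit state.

104.0 kips (block shear governs)

Bolt shear: A_b = π(0.875)²/4 = 0.60132 in². φR_n = 0.75 × 84 × 0.60132 × 4 × 1 = 151.5 kips.
Bearing (0.375 in plate, F_u = 65 ksi): end bolts L_c = 1.5 − 0.9375/2 = 1.03125, R_n = min(1.2×1.03125×0.375×65, 2.4×0.875×0.375×65) = 30.164 kips/bolt; interior L_c = 2.8125 − 0.9375 = 1.875, R_n = 51.188 kips/bolt. φR_n = 0.75 × (2×30.164 + 2×51.188) = 122.0 kips.
Block shear: shear path 2×[1.5+1×2.8125] = 2×4.3125 in, A_gv = 3.2344, A_nv = 2×(4.3125 − 1.5×1)×0.375 = 2.1094 in²; tension across gage: (3.3125 − 1×1)×0.375 = 0.86719 in². R_n = min(0.6×65×2.1094, 0.6×50×3.2344) + 1.0×65×0.86719 = min(82.267, 97.032) + 56.367 = 138.63 kips. φR_n = 0.75 × 138.63 = 104.0 kips.
Tension rupture (net): A_n = (10.1875 − 2×1)×0.375 = 3.0703 in² (U = 1.0, A_e = A_n). φR_n = 0.75 × 65 × 3.0703 = 149.7 kips.
Governing: min(151.5, 122.0, 104.0, 149.7) = 104.0 kips → block shear.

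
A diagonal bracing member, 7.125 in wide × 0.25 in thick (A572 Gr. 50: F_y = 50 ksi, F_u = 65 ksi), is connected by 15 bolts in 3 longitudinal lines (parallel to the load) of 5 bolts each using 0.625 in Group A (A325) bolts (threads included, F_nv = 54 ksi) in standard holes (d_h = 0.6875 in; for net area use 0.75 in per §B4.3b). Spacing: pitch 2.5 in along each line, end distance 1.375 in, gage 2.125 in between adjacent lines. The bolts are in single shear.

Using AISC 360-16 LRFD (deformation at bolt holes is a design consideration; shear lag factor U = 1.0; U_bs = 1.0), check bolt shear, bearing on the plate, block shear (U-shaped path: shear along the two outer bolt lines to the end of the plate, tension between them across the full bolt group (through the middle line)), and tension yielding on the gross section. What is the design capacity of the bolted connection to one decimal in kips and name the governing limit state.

80.2 kips (gross-section yield governs)

Bolt shear: A_b = π(0.625)²/4 = 0.3068 in². φR_n = 0.75 × 54 × 0.3068 × 15 × 1 = 186.4 kips.
Bearing (0.25 in plate, F_u = 65 ksi): end bolts L_c = 1.375 − 0.6875/2 = 1.03125, R_n = min(1.2×1.03125×0.25×65, 2.4×0.625×0.25×65) = 20.109 kips/bolt; interior L_c = 2.5 − 0.6875 = 1.8125, R_n = 24.375 kips/bolt. φR_n = 0.75 × (3×20.109 + 12×24.375) = 264.6 kips.
Block shear: shear path 2×[1.375+4×2.5] = 2×11.375 in, A_gv = 5.6875, A_nv = 2×(11.375 − 4.5×0.75)×0.25 = 4 in²; tension across gage: (4.25 − 2×0.75)×0.25 = 0.6875 in². R_n = min(0.6×65×4, 0.6×50×5.6875) + 1.0×65×0.6875 = min(156, 170.63) + 44.688 = 200.69 kips. φR_n = 0.75 × 200.69 = 150.5 kips.
Tension yield (gross): A_g = 7.125×0.25 = 1.7813 in². φR_n = 0.90 × 50 × 1.7813 = 80.2 kips.
Governing: min(186.4, 264.6, 150.5, 80.2) = 80.2 kips → gross-section yield.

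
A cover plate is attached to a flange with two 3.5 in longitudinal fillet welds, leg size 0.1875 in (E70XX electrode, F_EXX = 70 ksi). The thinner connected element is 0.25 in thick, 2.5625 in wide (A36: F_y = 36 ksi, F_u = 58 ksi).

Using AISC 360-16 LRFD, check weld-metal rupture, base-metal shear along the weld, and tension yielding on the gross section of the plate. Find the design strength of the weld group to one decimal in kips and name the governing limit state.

20.8 kips (gross-section yield governs)

Weld metal: throat = 0.707×0.1875 = 0.13256 in, L = 2×3.5 = 7 in. φR_n = 0.75 × 0.6 × 70 × 0.13256 × 7 = 29.2 kips.
Base metal shear (0.25 in plate): yield φR_n = 1.0×0.6×36×0.25×7 = 37.8 kips; rupture φR_n = 0.75×0.6×58×0.25×7 = 45.7 kips; take 37.8 kips (yield).
Tension yield (gross): A_g = 2.5625×0.25 = 0.64063 in². φR_n = 0.90 × 36 × 0.64063 = 20.8 kips.
Governing: min(29.2, 37.8, 20.8) = 20.8 kips → gross-section yield.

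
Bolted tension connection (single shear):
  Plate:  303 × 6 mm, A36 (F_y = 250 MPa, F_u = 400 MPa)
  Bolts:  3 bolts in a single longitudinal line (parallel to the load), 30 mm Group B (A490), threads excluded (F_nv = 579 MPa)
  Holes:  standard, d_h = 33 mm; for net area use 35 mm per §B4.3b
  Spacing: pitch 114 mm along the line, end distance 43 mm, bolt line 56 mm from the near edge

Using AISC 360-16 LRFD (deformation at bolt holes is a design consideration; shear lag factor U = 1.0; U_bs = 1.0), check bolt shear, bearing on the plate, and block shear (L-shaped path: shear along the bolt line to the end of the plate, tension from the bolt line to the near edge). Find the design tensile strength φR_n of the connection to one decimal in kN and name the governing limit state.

252.2 kN (block shear governs)

Bolt shear: A_b = π(30)²/4 = 706.86 mm². φR_n = 0.75 × 579 × 706.86 × 3 × 1 = 920.9 kN.
Bearing (6 mm plate, F_u = 400 MPa): end bolts L_c = 43 − 33/2 = 26.5, R_n = min(1.2×26.5×6×400, 2.4×30×6×400) = 76.32 kN/bolt; interior L_c = 114 − 33 = 81, R_n = 172.8 kN/bolt. φR_n = 0.75 × (1×76.32 + 2×172.8) = 316.4 kN.
Block shear: shear path 1×[43+2×114] = 1×271 mm, A_gv = 1626, A_nv = 1×(271 − 2.5×35)×6 = 1101 mm²; tension to near edge: (56 − 0.5×35)×6 = 231 mm². R_n = min(0.6×400×1101, 0.6×250×1626) + 1.0×400×231 = min(264.24, 243.9) + 92.4 = 336.3 kN. φR_n = 0.75 × 336.3 = 252.2 kN.
Governing: min(920.9, 316.4, 252.2) = 252.2 kN → block shear.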